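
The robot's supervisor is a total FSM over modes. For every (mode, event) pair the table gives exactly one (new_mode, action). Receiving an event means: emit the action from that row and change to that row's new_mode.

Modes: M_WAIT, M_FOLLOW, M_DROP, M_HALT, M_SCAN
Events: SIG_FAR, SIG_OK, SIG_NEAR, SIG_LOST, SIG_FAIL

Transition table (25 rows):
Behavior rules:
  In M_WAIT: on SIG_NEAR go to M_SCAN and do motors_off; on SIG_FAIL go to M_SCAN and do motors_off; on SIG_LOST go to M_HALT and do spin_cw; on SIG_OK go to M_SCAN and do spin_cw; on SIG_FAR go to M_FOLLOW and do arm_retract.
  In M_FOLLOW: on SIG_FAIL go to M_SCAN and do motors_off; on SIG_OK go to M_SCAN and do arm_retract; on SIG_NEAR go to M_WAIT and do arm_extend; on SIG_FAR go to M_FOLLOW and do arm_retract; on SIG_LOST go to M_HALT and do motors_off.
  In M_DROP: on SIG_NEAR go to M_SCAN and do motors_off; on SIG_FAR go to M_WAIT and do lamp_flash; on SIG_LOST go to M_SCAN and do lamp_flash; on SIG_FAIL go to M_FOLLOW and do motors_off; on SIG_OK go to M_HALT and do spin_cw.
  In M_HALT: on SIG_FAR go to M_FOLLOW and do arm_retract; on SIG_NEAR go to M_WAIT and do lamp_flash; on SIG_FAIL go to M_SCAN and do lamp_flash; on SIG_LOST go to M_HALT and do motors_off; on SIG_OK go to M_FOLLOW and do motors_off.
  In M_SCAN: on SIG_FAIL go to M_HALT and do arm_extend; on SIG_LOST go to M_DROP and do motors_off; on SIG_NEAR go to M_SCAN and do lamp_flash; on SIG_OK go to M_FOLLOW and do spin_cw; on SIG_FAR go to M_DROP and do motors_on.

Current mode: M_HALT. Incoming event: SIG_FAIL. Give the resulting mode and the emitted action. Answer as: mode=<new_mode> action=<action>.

mode=M_SCAN action=lamp_flash

current mode = M_HALT; filter table to that mode:
  (M_HALT, SIG_FAR) → (M_FOLLOW, arm_retract)
  (M_HALT, SIG_NEAR) → (M_WAIT, lamp_flash)
  (M_HALT, SIG_FAIL) → (M_SCAN, lamp_flash)  ← event matches
  (M_HALT, SIG_LOST) → (M_HALT, motors_off)
  (M_HALT, SIG_OK) → (M_FOLLOW, motors_off)
event = SIG_FAIL selects (M_SCAN, lamp_flash)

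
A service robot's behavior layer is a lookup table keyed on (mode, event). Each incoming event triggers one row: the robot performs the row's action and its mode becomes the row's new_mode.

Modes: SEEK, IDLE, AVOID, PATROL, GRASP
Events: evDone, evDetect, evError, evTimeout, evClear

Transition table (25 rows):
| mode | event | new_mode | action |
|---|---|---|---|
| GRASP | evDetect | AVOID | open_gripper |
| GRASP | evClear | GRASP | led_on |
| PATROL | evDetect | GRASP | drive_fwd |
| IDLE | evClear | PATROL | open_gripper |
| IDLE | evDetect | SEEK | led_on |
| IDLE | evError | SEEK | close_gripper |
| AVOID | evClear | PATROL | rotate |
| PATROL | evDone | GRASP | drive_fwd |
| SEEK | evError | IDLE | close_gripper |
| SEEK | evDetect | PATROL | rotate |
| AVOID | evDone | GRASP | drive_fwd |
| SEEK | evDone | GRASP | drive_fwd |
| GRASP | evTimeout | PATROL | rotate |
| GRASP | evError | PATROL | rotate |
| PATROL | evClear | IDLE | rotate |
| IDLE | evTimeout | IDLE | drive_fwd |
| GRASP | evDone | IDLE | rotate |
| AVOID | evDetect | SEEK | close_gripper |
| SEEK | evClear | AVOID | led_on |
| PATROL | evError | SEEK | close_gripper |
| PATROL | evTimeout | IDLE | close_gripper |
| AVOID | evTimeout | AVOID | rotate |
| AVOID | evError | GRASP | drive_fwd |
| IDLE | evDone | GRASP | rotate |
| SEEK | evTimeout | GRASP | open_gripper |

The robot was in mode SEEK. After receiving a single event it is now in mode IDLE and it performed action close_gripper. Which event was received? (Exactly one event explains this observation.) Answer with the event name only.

try evDone: (SEEK, evDone) → (GRASP, drive_fwd)
try evDetect: (SEEK, evDetect) → (PATROL, rotate)
try evError: (SEEK, evError) → (IDLE, close_gripper)  ← matches
try evTimeout: (SEEK, evTimeout) → (GRASP, open_gripper)
try evClear: (SEEK, evClear) → (AVOID, led_on)

evError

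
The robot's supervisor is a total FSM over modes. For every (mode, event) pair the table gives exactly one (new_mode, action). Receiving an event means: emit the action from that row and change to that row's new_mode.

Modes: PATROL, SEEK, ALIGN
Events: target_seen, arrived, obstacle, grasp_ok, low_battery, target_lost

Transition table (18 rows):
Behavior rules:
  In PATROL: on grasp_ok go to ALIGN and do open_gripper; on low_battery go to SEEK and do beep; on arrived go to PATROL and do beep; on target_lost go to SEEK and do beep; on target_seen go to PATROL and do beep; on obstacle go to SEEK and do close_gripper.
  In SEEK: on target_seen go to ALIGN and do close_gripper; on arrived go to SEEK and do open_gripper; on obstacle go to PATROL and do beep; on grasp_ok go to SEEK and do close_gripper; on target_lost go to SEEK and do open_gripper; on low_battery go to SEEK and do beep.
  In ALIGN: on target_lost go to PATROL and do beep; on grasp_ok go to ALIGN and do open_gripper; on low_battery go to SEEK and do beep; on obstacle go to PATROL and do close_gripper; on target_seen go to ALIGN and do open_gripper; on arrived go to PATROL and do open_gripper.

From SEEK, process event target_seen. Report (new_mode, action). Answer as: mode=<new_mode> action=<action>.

current mode = SEEK; filter table to that mode:
  (SEEK, target_seen) → (ALIGN, close_gripper)  ← event matches
  (SEEK, arrived) → (SEEK, open_gripper)
  (SEEK, obstacle) → (PATROL, beep)
  (SEEK, grasp_ok) → (SEEK, close_gripper)
  (SEEK, target_lost) → (SEEK, open_gripper)
  (SEEK, low_battery) → (SEEK, beep)
event = target_seen selects (ALIGN, close_gripper)

mode=ALIGN action=close_gripper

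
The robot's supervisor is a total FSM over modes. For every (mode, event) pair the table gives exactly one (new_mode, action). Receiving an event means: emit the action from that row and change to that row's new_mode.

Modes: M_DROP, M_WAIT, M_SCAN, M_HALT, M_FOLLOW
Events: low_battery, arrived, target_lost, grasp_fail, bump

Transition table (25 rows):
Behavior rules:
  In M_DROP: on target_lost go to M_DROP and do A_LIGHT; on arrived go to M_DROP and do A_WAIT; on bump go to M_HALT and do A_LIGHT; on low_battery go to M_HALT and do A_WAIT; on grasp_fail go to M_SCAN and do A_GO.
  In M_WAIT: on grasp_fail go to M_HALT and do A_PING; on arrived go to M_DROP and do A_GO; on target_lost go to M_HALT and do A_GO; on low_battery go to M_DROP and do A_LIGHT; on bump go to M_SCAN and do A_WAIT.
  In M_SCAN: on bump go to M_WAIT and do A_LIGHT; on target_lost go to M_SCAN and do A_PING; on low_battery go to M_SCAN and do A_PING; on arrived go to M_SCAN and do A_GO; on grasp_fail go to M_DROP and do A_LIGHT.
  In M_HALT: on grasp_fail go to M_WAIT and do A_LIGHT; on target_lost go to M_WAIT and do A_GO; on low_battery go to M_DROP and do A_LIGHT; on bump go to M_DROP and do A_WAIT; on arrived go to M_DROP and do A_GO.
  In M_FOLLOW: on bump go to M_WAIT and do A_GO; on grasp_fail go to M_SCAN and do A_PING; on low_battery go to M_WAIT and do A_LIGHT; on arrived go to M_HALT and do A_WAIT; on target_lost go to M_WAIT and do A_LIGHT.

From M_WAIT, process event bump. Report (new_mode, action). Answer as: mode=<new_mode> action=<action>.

mode=M_SCAN action=A_WAIT

current mode = M_WAIT; filter table to that mode:
  (M_WAIT, grasp_fail) → (M_HALT, A_PING)
  (M_WAIT, arrived) → (M_DROP, A_GO)
  (M_WAIT, target_lost) → (M_HALT, A_GO)
  (M_WAIT, low_battery) → (M_DROP, A_LIGHT)
  (M_WAIT, bump) → (M_SCAN, A_WAIT)  ← event matches
event = bump selects (M_SCAN, A_WAIT)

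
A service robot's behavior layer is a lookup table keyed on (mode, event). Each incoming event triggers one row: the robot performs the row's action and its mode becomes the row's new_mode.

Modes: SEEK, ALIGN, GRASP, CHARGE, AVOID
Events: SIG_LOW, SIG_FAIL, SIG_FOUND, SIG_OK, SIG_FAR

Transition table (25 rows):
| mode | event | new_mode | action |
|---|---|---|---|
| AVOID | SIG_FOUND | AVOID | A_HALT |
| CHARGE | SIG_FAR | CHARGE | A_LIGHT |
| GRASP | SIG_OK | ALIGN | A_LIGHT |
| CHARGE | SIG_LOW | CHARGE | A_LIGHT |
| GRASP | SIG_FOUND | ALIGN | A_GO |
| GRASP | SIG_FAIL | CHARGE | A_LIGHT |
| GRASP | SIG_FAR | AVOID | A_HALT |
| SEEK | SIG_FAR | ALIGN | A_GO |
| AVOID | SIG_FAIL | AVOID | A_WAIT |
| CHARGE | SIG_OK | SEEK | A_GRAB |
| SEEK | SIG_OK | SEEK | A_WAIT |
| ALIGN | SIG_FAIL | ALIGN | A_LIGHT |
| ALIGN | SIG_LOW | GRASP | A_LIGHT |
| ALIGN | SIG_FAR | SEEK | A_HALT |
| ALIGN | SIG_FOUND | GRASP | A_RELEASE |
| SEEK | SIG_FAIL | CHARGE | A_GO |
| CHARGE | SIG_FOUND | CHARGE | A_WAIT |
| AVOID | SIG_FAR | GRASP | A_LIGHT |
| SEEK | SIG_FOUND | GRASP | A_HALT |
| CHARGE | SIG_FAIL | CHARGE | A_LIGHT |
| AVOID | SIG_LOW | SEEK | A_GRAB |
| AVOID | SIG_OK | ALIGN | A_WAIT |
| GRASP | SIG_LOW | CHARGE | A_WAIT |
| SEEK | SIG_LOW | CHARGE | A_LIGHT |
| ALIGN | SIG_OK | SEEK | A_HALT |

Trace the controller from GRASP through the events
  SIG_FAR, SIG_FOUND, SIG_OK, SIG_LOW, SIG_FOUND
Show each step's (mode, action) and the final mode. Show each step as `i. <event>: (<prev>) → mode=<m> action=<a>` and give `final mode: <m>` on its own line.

1. SIG_FAR: (GRASP) → mode=AVOID action=A_HALT
2. SIG_FOUND: (AVOID) → mode=AVOID action=A_HALT
3. SIG_OK: (AVOID) → mode=ALIGN action=A_WAIT
4. SIG_LOW: (ALIGN) → mode=GRASP action=A_LIGHT
5. SIG_FOUND: (GRASP) → mode=ALIGN action=A_GO

final mode: ALIGN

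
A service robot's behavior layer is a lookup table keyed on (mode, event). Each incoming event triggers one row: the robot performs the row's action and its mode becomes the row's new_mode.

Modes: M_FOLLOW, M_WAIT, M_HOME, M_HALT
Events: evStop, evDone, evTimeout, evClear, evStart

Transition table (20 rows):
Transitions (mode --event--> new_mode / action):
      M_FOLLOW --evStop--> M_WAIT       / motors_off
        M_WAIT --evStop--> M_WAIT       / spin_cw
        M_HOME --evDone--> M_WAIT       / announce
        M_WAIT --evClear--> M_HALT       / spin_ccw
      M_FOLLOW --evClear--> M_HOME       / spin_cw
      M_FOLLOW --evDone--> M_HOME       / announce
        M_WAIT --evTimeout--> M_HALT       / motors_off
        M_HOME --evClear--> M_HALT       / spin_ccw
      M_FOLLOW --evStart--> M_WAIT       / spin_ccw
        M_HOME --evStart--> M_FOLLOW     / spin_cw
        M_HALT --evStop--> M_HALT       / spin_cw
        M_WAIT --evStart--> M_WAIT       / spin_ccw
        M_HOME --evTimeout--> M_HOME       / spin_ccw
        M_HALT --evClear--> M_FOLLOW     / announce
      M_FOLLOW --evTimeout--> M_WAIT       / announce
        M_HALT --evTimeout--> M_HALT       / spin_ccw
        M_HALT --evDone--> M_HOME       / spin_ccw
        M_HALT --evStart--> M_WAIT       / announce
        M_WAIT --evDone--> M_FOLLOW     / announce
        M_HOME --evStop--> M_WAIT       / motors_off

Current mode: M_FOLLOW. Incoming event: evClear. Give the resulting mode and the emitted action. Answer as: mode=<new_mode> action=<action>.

mode=M_HOME action=spin_cw

current mode = M_FOLLOW; filter table to that mode:
  (M_FOLLOW, evStop) → (M_WAIT, motors_off)
  (M_FOLLOW, evClear) → (M_HOME, spin_cw)  ← event matches
  (M_FOLLOW, evDone) → (M_HOME, announce)
  (M_FOLLOW, evStart) → (M_WAIT, spin_ccw)
  (M_FOLLOW, evTimeout) → (M_WAIT, announce)
event = evClear selects (M_HOME, spin_cw)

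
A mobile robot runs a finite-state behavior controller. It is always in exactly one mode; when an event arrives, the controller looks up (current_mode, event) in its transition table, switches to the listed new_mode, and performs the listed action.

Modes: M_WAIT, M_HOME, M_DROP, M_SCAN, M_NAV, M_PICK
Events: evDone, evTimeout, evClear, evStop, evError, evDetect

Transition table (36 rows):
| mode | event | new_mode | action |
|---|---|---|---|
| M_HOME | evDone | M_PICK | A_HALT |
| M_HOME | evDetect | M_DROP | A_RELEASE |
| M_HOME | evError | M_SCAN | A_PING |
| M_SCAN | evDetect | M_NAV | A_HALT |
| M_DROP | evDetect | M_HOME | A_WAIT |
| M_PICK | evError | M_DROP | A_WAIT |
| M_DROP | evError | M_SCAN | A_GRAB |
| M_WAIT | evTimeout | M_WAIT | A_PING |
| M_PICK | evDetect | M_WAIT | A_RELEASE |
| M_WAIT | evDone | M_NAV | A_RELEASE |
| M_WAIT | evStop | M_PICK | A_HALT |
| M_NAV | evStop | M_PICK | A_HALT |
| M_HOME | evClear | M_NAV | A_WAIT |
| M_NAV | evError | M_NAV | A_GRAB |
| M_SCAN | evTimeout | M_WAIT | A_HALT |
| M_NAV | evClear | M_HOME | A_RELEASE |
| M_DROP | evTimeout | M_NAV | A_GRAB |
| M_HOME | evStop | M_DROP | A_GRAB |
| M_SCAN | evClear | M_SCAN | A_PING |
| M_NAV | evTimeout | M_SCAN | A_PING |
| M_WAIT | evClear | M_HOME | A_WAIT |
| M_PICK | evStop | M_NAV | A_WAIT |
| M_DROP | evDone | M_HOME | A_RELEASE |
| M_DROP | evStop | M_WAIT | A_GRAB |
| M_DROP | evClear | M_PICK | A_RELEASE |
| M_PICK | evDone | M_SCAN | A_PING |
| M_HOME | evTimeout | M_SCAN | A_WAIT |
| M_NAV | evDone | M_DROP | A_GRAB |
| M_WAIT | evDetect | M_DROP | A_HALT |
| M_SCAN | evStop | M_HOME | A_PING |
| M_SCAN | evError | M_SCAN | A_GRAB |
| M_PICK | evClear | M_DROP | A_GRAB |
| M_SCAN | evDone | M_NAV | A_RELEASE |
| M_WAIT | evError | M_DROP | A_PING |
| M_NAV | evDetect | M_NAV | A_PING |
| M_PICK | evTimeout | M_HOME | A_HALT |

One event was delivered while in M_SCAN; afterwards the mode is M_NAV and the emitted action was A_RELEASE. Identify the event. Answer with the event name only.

evDone

try evDone: (M_SCAN, evDone) → (M_NAV, A_RELEASE)  ← matches
try evTimeout: (M_SCAN, evTimeout) → (M_WAIT, A_HALT)
try evClear: (M_SCAN, evClear) → (M_SCAN, A_PING)
try evStop: (M_SCAN, evStop) → (M_HOME, A_PING)
try evError: (M_SCAN, evError) → (M_SCAN, A_GRAB)
try evDetect: (M_SCAN, evDetect) → (M_NAV, A_HALT)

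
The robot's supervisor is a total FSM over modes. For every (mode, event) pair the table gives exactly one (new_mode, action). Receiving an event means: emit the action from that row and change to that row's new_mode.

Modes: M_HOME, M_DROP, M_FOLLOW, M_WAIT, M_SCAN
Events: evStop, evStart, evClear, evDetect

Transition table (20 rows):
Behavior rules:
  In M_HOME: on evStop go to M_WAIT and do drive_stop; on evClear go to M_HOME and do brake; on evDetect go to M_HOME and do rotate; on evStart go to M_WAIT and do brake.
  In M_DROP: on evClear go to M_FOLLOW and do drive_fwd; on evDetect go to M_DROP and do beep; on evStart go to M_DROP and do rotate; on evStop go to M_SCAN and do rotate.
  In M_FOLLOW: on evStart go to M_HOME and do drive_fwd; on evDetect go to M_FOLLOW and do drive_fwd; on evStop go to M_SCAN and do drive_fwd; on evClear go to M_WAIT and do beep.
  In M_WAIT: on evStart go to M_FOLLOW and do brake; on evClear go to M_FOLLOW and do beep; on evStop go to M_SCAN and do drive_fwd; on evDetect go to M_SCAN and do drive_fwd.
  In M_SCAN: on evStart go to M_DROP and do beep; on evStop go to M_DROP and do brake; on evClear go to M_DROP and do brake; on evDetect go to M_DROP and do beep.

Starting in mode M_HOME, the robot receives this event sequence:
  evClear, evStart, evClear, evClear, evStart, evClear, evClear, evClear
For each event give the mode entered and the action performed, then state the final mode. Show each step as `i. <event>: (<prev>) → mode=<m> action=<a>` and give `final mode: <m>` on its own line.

1. evClear: (M_HOME) → mode=M_HOME action=brake
2. evStart: (M_HOME) → mode=M_WAIT action=brake
3. evClear: (M_WAIT) → mode=M_FOLLOW action=beep
4. evClear: (M_FOLLOW) → mode=M_WAIT action=beep
5. evStart: (M_WAIT) → mode=M_FOLLOW action=brake
6. evClear: (M_FOLLOW) → mode=M_WAIT action=beep
7. evClear: (M_WAIT) → mode=M_FOLLOW action=beep
8. evClear: (M_FOLLOW) → mode=M_WAIT action=beep

final mode: M_WAIT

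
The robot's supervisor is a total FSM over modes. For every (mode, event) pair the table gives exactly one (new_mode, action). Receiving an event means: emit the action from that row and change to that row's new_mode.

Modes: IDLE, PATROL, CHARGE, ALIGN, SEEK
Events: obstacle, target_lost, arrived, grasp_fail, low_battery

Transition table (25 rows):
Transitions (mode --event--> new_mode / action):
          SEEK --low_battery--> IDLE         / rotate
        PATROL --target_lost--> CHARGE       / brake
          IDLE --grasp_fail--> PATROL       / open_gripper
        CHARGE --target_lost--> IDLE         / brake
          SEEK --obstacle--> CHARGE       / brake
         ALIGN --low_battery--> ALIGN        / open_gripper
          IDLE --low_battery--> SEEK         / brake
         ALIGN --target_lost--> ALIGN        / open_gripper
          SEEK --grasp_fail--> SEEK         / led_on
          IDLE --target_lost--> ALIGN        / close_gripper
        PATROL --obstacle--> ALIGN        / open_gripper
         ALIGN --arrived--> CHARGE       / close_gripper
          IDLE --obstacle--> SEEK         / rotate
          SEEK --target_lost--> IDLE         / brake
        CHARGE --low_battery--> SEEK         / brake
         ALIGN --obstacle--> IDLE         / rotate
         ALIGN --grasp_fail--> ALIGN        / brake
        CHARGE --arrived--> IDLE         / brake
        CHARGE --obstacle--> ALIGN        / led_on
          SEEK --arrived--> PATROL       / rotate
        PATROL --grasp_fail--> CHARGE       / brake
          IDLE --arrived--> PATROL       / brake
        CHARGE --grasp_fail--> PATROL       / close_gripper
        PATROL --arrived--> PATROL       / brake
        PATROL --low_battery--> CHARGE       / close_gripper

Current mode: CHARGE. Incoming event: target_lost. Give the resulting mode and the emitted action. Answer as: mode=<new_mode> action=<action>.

current mode = CHARGE; filter table to that mode:
  (CHARGE, target_lost) → (IDLE, brake)  ← event matches
  (CHARGE, low_battery) → (SEEK, brake)
  (CHARGE, arrived) → (IDLE, brake)
  (CHARGE, obstacle) → (ALIGN, led_on)
  (CHARGE, grasp_fail) → (PATROL, close_gripper)
event = target_lost selects (IDLE, brake)

mode=IDLE action=brake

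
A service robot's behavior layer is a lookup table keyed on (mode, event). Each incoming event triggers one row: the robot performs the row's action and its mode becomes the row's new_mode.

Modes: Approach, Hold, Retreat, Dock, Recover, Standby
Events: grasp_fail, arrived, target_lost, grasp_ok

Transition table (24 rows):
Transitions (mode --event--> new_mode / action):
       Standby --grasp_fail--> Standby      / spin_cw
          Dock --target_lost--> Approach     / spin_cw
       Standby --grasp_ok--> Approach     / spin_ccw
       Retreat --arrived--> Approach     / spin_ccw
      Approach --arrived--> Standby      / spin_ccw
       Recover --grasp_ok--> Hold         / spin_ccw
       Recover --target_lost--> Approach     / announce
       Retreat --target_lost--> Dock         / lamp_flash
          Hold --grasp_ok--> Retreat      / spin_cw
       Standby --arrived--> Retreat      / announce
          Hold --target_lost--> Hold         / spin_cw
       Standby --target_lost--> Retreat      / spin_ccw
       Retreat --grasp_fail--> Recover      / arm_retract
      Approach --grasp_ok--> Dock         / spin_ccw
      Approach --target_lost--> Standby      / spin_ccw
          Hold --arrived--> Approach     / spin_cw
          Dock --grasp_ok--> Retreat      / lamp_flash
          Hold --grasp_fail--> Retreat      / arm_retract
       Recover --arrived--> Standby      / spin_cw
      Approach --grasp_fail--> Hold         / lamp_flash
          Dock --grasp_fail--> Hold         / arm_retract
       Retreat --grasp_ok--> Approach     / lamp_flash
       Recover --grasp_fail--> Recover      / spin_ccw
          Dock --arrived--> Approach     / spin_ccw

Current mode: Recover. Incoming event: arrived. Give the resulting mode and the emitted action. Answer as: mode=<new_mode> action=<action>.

current mode = Recover; filter table to that mode:
  (Recover, grasp_ok) → (Hold, spin_ccw)
  (Recover, target_lost) → (Approach, announce)
  (Recover, arrived) → (Standby, spin_cw)  ← event matches
  (Recover, grasp_fail) → (Recover, spin_ccw)
event = arrived selects (Standby, spin_cw)

mode=Standby action=spin_cw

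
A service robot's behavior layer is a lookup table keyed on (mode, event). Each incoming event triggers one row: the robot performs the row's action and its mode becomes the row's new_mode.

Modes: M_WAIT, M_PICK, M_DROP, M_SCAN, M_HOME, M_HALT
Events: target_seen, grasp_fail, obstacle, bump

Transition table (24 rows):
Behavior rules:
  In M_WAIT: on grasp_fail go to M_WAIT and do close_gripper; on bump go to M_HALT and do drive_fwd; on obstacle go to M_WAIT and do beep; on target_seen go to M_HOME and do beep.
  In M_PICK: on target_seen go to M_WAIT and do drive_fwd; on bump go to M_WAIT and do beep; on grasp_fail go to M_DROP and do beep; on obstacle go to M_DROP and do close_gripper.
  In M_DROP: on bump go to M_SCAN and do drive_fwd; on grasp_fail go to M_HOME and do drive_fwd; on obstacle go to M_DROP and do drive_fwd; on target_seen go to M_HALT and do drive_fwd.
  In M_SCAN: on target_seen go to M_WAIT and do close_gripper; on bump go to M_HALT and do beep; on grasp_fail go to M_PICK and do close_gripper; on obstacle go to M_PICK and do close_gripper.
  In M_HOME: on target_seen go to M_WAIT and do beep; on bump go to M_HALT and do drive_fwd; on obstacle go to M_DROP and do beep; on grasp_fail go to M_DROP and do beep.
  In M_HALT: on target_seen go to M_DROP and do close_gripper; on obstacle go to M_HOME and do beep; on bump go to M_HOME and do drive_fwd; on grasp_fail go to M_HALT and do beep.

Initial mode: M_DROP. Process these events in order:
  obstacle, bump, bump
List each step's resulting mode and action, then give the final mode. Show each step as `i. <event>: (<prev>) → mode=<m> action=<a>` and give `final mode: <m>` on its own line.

1. obstacle: (M_DROP) → mode=M_DROP action=drive_fwd
2. bump: (M_DROP) → mode=M_SCAN action=drive_fwd
3. bump: (M_SCAN) → mode=M_HALT action=beep

final mode: M_HALT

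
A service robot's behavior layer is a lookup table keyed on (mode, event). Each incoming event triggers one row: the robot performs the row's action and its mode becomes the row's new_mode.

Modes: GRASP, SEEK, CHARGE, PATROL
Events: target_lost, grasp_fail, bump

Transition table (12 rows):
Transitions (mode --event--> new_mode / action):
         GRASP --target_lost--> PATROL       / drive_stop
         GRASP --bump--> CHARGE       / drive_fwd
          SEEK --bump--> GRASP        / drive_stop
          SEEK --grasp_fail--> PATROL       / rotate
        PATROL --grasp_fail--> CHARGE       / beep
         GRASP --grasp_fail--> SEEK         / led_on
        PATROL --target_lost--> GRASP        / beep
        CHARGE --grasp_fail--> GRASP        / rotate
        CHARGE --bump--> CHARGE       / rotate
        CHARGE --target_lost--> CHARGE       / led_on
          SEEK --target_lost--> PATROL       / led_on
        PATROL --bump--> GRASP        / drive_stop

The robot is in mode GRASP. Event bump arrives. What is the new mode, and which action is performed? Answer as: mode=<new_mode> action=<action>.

mode=CHARGE action=drive_fwd

current mode = GRASP; filter table to that mode:
  (GRASP, target_lost) → (PATROL, drive_stop)
  (GRASP, bump) → (CHARGE, drive_fwd)  ← event matches
  (GRASP, grasp_fail) → (SEEK, led_on)
event = bump selects (CHARGE, drive_fwd)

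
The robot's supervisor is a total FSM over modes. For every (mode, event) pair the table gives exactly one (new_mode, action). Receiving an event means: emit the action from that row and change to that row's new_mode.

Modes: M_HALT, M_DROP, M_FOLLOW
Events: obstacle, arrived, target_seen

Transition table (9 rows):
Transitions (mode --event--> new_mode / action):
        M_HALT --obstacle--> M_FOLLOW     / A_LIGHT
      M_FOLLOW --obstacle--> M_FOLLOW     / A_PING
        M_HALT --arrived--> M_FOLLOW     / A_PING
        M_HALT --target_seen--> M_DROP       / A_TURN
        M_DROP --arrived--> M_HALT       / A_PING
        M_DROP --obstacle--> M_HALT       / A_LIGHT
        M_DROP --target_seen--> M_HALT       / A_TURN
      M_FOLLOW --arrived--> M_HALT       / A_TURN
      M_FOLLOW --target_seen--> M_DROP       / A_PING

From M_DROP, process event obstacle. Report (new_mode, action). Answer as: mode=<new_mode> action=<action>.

current mode = M_DROP; filter table to that mode:
  (M_DROP, arrived) → (M_HALT, A_PING)
  (M_DROP, obstacle) → (M_HALT, A_LIGHT)  ← event matches
  (M_DROP, target_seen) → (M_HALT, A_TURN)
event = obstacle selects (M_HALT, A_LIGHT)

mode=M_HALT action=A_LIGHT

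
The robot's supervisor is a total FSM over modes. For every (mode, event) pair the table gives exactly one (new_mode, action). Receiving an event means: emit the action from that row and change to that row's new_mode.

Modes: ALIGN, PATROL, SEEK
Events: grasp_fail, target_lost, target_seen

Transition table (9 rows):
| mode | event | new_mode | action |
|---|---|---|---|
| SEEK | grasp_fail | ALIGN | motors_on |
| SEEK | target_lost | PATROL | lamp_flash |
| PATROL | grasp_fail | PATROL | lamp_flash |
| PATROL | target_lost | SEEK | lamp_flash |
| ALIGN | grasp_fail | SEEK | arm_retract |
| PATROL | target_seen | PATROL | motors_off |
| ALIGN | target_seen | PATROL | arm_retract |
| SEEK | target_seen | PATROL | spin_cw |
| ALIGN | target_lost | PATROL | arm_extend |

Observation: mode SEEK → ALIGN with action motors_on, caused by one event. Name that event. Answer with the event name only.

try grasp_fail: (SEEK, grasp_fail) → (ALIGN, motors_on)  ← matches
try target_lost: (SEEK, target_lost) → (PATROL, lamp_flash)
try target_seen: (SEEK, target_seen) → (PATROL, spin_cw)

grasp_fail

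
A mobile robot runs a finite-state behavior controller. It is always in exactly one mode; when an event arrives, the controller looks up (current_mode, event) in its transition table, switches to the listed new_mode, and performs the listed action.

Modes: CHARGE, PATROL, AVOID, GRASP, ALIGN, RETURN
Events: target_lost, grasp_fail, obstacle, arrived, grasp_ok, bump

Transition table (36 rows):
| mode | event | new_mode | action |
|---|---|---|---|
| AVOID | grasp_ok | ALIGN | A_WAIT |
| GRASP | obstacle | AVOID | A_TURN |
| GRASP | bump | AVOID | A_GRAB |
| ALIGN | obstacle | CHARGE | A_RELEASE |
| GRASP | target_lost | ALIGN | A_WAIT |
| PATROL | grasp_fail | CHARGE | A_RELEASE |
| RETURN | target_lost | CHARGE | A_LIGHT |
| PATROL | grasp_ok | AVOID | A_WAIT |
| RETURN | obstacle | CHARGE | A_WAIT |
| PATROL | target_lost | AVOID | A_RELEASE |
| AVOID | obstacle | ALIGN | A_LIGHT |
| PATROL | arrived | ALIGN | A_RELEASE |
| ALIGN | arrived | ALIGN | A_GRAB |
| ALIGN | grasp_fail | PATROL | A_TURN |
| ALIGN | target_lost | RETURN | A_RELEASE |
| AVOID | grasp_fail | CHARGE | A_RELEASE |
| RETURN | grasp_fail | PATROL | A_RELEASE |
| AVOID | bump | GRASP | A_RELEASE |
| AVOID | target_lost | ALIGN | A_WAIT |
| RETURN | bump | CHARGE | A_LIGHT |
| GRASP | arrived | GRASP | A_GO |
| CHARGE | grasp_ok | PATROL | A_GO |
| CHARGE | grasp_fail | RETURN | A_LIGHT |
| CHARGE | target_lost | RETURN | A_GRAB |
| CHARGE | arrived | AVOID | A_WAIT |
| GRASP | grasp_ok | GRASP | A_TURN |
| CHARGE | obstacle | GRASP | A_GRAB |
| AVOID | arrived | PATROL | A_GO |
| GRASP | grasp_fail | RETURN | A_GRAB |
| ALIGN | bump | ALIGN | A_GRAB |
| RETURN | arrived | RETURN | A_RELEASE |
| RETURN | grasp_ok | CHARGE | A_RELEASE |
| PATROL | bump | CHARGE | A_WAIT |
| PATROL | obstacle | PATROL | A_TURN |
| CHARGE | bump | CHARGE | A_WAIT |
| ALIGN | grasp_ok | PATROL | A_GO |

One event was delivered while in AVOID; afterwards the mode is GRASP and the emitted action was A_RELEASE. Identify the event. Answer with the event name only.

try target_lost: (AVOID, target_lost) → (ALIGN, A_WAIT)
try grasp_fail: (AVOID, grasp_fail) → (CHARGE, A_RELEASE)
try obstacle: (AVOID, obstacle) → (ALIGN, A_LIGHT)
try arrived: (AVOID, arrived) → (PATROL, A_GO)
try grasp_ok: (AVOID, grasp_ok) → (ALIGN, A_WAIT)
try bump: (AVOID, bump) → (GRASP, A_RELEASE)  ← matches

bump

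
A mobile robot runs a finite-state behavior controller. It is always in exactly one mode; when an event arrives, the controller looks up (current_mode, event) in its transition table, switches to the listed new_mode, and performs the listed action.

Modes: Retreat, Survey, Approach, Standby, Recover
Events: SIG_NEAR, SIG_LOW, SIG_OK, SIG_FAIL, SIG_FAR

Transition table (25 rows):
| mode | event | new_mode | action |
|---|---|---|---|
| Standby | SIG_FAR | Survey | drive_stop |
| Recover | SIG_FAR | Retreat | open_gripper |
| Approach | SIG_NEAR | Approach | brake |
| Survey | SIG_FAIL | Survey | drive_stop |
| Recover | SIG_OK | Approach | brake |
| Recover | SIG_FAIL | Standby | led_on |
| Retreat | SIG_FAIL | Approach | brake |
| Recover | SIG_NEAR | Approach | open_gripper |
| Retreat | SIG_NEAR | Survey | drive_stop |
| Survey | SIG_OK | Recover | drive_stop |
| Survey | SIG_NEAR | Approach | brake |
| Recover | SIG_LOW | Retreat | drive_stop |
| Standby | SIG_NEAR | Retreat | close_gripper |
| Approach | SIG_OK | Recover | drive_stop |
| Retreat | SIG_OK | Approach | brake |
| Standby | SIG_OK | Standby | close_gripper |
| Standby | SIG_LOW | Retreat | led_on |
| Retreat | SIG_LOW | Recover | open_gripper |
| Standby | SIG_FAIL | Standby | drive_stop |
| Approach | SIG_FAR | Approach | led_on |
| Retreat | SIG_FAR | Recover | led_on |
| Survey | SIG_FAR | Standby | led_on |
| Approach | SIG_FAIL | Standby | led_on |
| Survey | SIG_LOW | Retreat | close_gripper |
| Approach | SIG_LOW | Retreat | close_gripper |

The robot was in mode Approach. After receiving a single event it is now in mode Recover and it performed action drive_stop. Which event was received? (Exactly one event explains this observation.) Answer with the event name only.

SIG_OK

try SIG_NEAR: (Approach, SIG_NEAR) → (Approach, brake)
try SIG_LOW: (Approach, SIG_LOW) → (Retreat, close_gripper)
try SIG_OK: (Approach, SIG_OK) → (Recover, drive_stop)  ← matches
try SIG_FAIL: (Approach, SIG_FAIL) → (Standby, led_on)
try SIG_FAR: (Approach, SIG_FAR) → (Approach, led_on)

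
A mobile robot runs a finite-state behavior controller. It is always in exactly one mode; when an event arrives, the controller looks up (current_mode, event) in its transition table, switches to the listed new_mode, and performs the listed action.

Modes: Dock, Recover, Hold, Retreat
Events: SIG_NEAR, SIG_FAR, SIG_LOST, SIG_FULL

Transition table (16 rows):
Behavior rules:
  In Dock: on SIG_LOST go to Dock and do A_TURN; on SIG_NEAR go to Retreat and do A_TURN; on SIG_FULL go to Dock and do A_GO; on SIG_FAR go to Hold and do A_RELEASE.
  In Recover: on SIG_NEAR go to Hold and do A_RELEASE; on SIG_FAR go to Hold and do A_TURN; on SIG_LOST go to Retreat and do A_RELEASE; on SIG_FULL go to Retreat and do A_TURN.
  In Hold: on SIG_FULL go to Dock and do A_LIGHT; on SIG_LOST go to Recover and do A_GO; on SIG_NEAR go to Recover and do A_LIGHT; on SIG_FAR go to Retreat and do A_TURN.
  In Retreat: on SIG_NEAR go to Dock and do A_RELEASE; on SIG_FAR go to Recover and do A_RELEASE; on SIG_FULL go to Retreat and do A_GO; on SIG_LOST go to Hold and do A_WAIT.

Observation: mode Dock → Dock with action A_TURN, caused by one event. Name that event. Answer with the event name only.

SIG_LOST

try SIG_NEAR: (Dock, SIG_NEAR) → (Retreat, A_TURN)
try SIG_FAR: (Dock, SIG_FAR) → (Hold, A_RELEASE)
try SIG_LOST: (Dock, SIG_LOST) → (Dock, A_TURN)  ← matches
try SIG_FULL: (Dock, SIG_FULL) → (Dock, A_GO)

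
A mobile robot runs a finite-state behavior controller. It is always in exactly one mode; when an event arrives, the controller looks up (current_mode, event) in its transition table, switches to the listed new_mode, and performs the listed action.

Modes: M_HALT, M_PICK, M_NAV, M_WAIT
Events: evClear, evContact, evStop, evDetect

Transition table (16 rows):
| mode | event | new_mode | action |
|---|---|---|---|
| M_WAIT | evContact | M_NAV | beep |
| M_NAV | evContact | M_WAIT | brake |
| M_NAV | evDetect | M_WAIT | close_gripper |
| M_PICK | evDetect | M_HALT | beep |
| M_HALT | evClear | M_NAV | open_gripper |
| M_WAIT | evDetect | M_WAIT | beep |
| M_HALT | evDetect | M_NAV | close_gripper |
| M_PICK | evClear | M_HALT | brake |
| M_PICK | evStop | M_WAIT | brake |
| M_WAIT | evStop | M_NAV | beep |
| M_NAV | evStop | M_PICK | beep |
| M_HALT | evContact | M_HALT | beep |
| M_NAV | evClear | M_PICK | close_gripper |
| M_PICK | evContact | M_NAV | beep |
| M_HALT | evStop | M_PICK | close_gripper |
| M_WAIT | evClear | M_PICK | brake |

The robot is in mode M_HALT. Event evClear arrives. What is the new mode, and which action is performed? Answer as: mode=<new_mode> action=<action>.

current mode = M_HALT; filter table to that mode:
  (M_HALT, evClear) → (M_NAV, open_gripper)  ← event matches
  (M_HALT, evDetect) → (M_NAV, close_gripper)
  (M_HALT, evContact) → (M_HALT, beep)
  (M_HALT, evStop) → (M_PICK, close_gripper)
event = evClear selects (M_NAV, open_gripper)

mode=M_NAV action=open_gripper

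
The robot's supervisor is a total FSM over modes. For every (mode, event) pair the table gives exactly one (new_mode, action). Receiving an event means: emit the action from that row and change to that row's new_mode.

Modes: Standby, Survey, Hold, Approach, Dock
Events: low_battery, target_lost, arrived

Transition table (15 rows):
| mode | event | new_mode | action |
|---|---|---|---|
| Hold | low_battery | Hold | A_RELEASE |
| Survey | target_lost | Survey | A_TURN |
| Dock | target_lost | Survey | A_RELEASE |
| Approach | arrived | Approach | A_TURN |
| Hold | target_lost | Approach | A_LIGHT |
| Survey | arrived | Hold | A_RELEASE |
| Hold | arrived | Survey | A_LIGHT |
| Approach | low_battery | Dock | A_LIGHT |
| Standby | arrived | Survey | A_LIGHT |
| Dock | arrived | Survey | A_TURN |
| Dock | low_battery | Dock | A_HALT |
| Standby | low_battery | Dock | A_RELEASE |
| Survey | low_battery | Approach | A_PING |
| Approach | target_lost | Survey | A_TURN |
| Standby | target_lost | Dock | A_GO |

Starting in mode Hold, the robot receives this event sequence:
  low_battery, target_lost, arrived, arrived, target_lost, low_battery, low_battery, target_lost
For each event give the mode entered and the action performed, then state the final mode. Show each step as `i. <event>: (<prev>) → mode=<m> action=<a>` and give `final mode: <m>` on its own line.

1. low_battery: (Hold) → mode=Hold action=A_RELEASE
2. target_lost: (Hold) → mode=Approach action=A_LIGHT
3. arrived: (Approach) → mode=Approach action=A_TURN
4. arrived: (Approach) → mode=Approach action=A_TURN
5. target_lost: (Approach) → mode=Survey action=A_TURN
6. low_battery: (Survey) → mode=Approach action=A_PING
7. low_battery: (Approach) → mode=Dock action=A_LIGHT
8. target_lost: (Dock) → mode=Survey action=A_RELEASE

final mode: Survey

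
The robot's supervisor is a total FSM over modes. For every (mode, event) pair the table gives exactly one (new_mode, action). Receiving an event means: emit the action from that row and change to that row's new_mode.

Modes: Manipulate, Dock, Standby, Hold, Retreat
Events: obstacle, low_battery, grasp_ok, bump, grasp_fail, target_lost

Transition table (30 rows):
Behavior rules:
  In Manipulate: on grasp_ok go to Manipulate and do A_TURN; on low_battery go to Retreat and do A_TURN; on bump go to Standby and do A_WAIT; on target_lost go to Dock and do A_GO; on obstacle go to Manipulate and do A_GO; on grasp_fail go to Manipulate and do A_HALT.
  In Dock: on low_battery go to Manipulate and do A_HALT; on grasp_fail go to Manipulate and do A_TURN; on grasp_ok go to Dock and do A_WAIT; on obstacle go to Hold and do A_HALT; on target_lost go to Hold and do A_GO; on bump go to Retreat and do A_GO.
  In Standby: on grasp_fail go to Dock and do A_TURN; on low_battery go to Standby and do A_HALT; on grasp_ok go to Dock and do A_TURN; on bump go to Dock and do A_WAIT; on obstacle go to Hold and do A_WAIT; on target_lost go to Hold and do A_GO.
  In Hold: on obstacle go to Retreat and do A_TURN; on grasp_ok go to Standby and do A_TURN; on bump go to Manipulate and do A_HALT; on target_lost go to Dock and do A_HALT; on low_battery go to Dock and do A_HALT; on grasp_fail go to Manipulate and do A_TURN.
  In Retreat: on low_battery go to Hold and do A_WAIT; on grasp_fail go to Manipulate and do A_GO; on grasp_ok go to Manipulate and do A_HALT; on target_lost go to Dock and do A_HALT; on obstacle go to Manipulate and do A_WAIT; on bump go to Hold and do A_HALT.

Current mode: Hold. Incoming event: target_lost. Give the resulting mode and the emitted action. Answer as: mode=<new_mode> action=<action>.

current mode = Hold; filter table to that mode:
  (Hold, obstacle) → (Retreat, A_TURN)
  (Hold, grasp_ok) → (Standby, A_TURN)
  (Hold, bump) → (Manipulate, A_HALT)
  (Hold, target_lost) → (Dock, A_HALT)  ← event matches
  (Hold, low_battery) → (Dock, A_HALT)
  (Hold, grasp_fail) → (Manipulate, A_TURN)
event = target_lost selects (Dock, A_HALT)

mode=Dock action=A_HALT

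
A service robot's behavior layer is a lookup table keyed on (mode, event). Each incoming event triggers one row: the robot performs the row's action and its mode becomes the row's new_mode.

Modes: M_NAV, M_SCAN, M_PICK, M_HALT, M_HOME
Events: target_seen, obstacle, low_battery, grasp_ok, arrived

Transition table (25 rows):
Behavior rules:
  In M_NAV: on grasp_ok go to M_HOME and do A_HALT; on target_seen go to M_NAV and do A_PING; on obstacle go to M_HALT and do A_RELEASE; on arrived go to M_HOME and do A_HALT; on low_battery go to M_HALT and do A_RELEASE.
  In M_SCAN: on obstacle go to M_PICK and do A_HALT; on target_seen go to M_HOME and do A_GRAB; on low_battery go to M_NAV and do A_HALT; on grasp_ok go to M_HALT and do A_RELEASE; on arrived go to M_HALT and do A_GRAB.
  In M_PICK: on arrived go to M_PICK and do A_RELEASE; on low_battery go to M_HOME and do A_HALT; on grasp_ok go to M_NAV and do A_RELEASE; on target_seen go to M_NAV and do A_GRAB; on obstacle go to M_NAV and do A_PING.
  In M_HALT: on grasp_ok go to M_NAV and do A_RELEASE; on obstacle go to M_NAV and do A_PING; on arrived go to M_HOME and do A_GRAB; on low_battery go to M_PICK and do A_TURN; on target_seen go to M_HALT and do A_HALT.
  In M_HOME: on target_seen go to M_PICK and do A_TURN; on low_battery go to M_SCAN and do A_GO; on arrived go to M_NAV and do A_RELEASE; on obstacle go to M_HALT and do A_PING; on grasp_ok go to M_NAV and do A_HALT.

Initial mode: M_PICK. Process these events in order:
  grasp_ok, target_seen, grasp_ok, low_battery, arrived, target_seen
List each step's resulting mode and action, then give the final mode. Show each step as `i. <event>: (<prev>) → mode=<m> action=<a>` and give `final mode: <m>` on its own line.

final mode: M_HALT

1. grasp_ok: (M_PICK) → mode=M_NAV action=A_RELEASE
2. target_seen: (M_NAV) → mode=M_NAV action=A_PING
3. grasp_ok: (M_NAV) → mode=M_HOME action=A_HALT
4. low_battery: (M_HOME) → mode=M_SCAN action=A_GO
5. arrived: (M_SCAN) → mode=M_HALT action=A_GRAB
6. target_seen: (M_HALT) → mode=M_HALT action=A_HALT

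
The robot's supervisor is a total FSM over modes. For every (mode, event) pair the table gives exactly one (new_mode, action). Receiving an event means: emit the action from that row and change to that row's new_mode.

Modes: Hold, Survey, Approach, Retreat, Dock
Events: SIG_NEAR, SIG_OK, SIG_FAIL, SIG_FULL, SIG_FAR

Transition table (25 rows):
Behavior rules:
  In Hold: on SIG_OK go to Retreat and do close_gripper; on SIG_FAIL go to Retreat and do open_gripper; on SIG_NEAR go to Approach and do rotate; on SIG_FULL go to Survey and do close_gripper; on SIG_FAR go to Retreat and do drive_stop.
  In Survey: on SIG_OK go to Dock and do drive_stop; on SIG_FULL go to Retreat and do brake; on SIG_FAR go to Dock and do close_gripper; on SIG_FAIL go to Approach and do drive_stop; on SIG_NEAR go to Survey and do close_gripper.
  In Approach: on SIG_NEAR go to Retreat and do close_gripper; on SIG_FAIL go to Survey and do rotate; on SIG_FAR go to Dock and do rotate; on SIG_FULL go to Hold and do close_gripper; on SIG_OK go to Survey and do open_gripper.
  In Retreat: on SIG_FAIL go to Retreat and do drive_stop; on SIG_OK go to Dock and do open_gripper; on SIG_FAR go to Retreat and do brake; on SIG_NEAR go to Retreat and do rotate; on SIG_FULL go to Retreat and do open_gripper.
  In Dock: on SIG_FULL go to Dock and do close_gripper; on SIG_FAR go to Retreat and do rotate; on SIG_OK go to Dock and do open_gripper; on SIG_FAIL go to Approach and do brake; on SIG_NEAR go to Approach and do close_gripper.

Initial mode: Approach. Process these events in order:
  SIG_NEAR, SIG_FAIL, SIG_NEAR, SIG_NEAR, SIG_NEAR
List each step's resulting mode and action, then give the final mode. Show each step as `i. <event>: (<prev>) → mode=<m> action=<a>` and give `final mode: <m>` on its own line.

final mode: Retreat

1. SIG_NEAR: (Approach) → mode=Retreat action=close_gripper
2. SIG_FAIL: (Retreat) → mode=Retreat action=drive_stop
3. SIG_NEAR: (Retreat) → mode=Retreat action=rotate
4. SIG_NEAR: (Retreat) → mode=Retreat action=rotate
5. SIG_NEAR: (Retreat) → mode=Retreat action=rotate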